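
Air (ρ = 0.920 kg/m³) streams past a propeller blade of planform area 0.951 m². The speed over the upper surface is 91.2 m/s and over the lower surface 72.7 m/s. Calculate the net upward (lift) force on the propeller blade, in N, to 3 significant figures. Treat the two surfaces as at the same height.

F ≈ 1330 N

With equal heights on the two surfaces, Bernoulli gives P_lower − P_upper = ½ρ(v_upper² − v_lower²).
ΔP = ½·0.920·(91.2² − 72.7²) = 1390 Pa.
Lift = ΔP · A = 1390 × 0.951 = 1330 N.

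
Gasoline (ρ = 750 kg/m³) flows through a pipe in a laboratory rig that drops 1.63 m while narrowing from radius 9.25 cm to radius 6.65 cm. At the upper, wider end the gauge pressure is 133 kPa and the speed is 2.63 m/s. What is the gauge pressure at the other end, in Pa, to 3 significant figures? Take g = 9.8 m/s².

Mass conservation (A₁v₁ = A₂v₂) gives v₂ = 2.63 × 269/139 = 5.09 m/s.
Energy conservation along the streamline gives P₂ = P₁ − ½ρ(v₂² − v₁²) − ρg(h₂ − h₁).
P₂ = 133000 + ½·750·(2.63² − 5.09²) − 750·9.8·(−1.63) = 133000 + (-7120) − (-12000) = 138000 Pa.

P₂ ≈ 138000 Pa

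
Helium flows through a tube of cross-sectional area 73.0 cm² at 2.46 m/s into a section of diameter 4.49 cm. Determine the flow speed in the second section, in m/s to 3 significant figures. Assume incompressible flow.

v₂ ≈ 11.3 m/s

The volume flow rate is constant, so v₂ = (A₁/A₂)v₁ = (73.0/15.8)·2.46 = 11.3 m/s.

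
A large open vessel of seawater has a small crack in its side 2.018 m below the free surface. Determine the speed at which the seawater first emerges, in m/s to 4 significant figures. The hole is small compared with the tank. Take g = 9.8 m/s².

With the surface at rest and both surface and jet at atmospheric pressure, Bernoulli gives ρg h = ½ρv², so v = √(2gh) = √(2·9.8·2.018) = 6.289 m/s.

v = 6.289 m/s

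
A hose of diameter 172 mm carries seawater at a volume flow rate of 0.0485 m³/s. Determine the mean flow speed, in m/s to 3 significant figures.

v = 2.09 m/s

Q = 0.0485 m³/s = 0.0485 m³/s.
v = Q/A = 0.0485 / 0.0232 = 2.09 m/s.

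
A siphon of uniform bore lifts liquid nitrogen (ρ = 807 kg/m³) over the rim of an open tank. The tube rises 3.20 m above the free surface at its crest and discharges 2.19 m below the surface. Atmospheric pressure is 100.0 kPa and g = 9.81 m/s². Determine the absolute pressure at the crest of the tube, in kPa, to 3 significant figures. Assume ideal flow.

Bernoulli surface→outlet gives ½v² = g·h_out, so v = √(2·9.81·2.19) = 6.55 m/s.
The bore is uniform, so the speed at the crest is the same v. Bernoulli surface→crest: P_atm = P_top + ½ρv² + ρg·h_top.
P_top = 100000 − ½·807·6.55² − 807·9.81·3.20 = 57300 Pa.

P_top = 57.3 kPa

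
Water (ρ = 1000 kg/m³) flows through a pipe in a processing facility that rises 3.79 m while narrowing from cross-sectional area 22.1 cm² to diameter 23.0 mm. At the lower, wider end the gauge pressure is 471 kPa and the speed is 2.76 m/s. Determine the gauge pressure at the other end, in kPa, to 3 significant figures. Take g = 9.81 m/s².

P₂ ≈ 330 kPa

By continuity, v₂ = v₁·A₁/A₂ = 2.76·(22.1/4.15) = 14.7 m/s.
Bernoulli: P₁ + ½ρv₁² + ρg h₁ = P₂ + ½ρv₂² + ρg h₂, so P₂ = P₁ + ½ρ(v₁² − v₂²) − ρg(h₂ − h₁).
P₂ = 471000 + ½·1000·(2.76² − 14.7²) − 1000·9.81·(+3.79) = 471000 + (-104000) − (37200) = 330000 Pa.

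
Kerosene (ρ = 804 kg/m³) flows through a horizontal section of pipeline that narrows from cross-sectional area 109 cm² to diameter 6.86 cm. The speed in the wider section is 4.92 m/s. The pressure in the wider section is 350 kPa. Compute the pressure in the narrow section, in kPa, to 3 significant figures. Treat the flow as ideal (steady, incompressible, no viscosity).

By continuity, v₂ = v₁·A₁/A₂ = 4.92·(109/37.0) = 14.5 m/s.
Along the horizontal streamline, P + ½ρv² is constant.
P₂ = P₁ − ½ρ(v₂² − v₁²) = 350000 − ½·804·(14.5² − 4.92²) = 350000 − 74900 = 275000 Pa.

P₂ ≈ 275 kPa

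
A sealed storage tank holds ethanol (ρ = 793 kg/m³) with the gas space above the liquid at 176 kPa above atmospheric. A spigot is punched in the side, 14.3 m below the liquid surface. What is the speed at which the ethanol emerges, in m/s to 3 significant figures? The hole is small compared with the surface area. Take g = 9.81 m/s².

v ≈ 26.9 m/s

Take point 1 at the surface (v₁ ≈ 0) and point 2 at the hole (at atmospheric pressure). Bernoulli: P₁ + ρg h = P_atm + ½ρv₂².
With P₁ − P_atm = 176000 Pa, v₂ = √(2gh + 2ΔP/ρ) = √(2·9.81·14.3 + 2·176000/793) = 26.9 m/s.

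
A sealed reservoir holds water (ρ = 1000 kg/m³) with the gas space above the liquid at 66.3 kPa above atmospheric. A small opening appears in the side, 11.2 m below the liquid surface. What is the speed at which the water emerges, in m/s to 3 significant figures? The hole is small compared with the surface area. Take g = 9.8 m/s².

Take point 1 at the surface (v₁ ≈ 0) and point 2 at the hole (at atmospheric pressure). Bernoulli: P₁ + ρg h = P_atm + ½ρv₂².
With P₁ − P_atm = 66300 Pa, v₂ = √(2gh + 2ΔP/ρ) = √(2·9.8·11.2 + 2·66300/1000) = 18.8 m/s.

v = 18.8 m/s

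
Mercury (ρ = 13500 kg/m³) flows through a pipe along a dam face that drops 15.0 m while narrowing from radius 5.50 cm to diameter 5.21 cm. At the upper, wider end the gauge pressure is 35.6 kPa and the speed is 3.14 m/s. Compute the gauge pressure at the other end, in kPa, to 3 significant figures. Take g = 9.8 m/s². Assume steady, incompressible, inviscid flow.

The volume flow rate is constant, so v₂ = (A₁/A₂)v₁ = (95.0/21.3)·3.14 = 14.0 m/s.
Applying Bernoulli between the two ends and solving for P₂: P₂ = P₁ + ½ρ(v₁² − v₂²) − ρgΔh.
P₂ = 35600 + ½·13500·(3.14² − 14.0²) − 13500·9.8·(−15.0) = 35600 + (-1260000) − (-1980000) = 764000 Pa.

764 kPa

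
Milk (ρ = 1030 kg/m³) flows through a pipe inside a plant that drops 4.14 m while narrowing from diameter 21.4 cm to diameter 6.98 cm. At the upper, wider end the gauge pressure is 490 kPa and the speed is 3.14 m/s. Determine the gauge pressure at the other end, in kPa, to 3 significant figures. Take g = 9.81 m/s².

P₂ ≈ 88.3 kPa

Mass conservation (A₁v₁ = A₂v₂) gives v₂ = 3.14 × 360/38.3 = 29.5 m/s.
Energy conservation along the streamline gives P₂ = P₁ − ½ρ(v₂² − v₁²) − ρg(h₂ − h₁).
P₂ = 490000 + ½·1030·(3.14² − 29.5²) − 1030·9.81·(−4.14) = 490000 + (-444000) − (-41800) = 88300 Pa.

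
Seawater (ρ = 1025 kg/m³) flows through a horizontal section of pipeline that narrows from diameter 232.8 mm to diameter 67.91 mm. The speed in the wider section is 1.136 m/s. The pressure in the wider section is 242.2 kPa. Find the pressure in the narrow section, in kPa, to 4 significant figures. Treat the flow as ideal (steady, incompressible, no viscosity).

Mass conservation (A₁v₁ = A₂v₂) gives v₂ = 1.136 × 425.7/36.22 = 13.35 m/s.
With no height change, Bernoulli's equation is P₁ + ½ρv₁² = P₂ + ½ρv₂².
P₂ = P₁ − ½ρ(v₂² − v₁²) = 242200 − ½·1025·(13.35² − 1.136²) = 242200 − 90680 = 151500 Pa.

151.5 kPa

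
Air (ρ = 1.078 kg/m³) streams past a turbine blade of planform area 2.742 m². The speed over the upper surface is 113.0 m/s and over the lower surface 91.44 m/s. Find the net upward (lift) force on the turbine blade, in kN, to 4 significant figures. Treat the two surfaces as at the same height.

F ≈ 6.514 kN

With equal heights on the two surfaces, Bernoulli gives P_lower − P_upper = ½ρ(v_upper² − v_lower²).
ΔP = ½·1.078·(113.0² − 91.44²) = 2376 Pa.
Lift = ΔP · A = 2376 × 2.742 = 6514 N.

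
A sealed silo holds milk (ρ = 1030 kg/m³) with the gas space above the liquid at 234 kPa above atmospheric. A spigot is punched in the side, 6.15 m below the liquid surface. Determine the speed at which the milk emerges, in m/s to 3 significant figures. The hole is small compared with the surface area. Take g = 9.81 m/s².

v ≈ 24.0 m/s

Take point 1 at the surface (v₁ ≈ 0) and point 2 at the hole (at atmospheric pressure). Bernoulli: P₁ + ρg h = P_atm + ½ρv₂².
With P₁ − P_atm = 234000 Pa, v₂ = √(2gh + 2ΔP/ρ) = √(2·9.81·6.15 + 2·234000/1030) = 24.0 m/s.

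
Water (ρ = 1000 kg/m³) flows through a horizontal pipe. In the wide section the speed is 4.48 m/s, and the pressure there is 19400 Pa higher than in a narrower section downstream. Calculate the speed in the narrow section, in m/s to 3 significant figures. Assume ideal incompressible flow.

v₂ ≈ 7.67 m/s

With h₁ = h₂, rearranging Bernoulli gives v₂ = √(v₁² + 2ΔP/ρ).
v₂ = √(4.48² + 2·19400/1000) = √(20.1 + 38.8) = 7.67 m/s.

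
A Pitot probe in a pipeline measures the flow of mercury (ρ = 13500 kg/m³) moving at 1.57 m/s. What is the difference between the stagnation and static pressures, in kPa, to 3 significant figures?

At the stagnation point the flow is brought to rest, so Bernoulli gives P_stag − P_static = ½ρv².
ΔP = ½·13500·1.57² = 16600 Pa.

ΔP ≈ 16.6 kPa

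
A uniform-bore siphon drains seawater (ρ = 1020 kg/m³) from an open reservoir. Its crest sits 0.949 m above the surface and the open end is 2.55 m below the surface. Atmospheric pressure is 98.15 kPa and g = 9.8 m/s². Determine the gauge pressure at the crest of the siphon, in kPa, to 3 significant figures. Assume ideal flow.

P_gauge ≈ -35.0 kPa

Bernoulli surface→outlet gives ½v² = g·h_out, so v = √(2·9.8·2.55) = 7.07 m/s.
Continuity keeps v the same throughout the tube; from surface to crest, P_atm + 0 = P_top + ½ρv² + ρg·h_top.
P_top = 98150 − ½·1020·7.07² − 1020·9.8·0.949 = 63200 Pa. So P_gauge = P_top − P_atm = -35000 Pa.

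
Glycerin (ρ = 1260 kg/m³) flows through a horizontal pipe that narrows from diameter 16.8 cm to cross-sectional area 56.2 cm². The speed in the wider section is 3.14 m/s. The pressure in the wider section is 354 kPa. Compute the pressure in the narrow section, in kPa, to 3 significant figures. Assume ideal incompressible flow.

P₂ = 264 kPa

Mass conservation (A₁v₁ = A₂v₂) gives v₂ = 3.14 × 222/56.2 = 12.4 m/s.
With no height change, Bernoulli's equation is P₁ + ½ρv₁² = P₂ + ½ρv₂².
P₂ = P₁ − ½ρ(v₂² − v₁²) = 354000 − ½·1260·(12.4² − 3.14²) = 354000 − 90400 = 264000 Pa.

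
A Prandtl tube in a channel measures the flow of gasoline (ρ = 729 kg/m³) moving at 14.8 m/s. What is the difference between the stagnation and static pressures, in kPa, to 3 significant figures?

The dynamic pressure equals the rise in static pressure at the stagnation point: ΔP = ½ρv².
ΔP = ½·729·14.8² = 79800 Pa.

ΔP = 79.8 kPa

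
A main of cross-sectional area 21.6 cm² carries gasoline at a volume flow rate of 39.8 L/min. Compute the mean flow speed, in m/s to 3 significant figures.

v = 0.307 m/s

Q = 39.8 L/min = 0.000663 m³/s.
v = Q/A = 0.000663 / 0.00216 = 0.307 m/s.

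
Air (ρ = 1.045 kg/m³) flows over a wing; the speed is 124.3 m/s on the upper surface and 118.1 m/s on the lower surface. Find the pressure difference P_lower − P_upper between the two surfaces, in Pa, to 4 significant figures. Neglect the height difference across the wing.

785.3 Pa

The pressure is lower where the speed is higher: ΔP = ½ρ(v_up² − v_low²).
ΔP = ½·1.045·(124.3² − 118.1²) = 785.3 Pa.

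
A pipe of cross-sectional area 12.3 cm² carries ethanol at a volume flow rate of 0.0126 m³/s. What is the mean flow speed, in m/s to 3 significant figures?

Q = 0.0126 m³/s = 0.0126 m³/s.
v = Q/A = 0.0126 / 0.00123 = 10.2 m/s.

v ≈ 10.2 m/s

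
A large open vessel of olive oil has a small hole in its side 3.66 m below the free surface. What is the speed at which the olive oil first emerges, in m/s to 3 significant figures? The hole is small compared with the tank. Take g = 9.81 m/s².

8.47 m/s

Torricelli's result v = √(2gh) gives v = √(2·9.81·3.66) = 8.47 m/s.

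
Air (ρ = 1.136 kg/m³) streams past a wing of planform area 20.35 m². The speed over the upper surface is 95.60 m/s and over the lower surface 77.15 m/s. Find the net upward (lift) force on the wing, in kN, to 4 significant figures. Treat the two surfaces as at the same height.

F ≈ 36.84 kN

With equal heights on the two surfaces, Bernoulli gives P_lower − P_upper = ½ρ(v_upper² − v_lower²).
ΔP = ½·1.136·(95.60² − 77.15²) = 1810 Pa.
Lift = ΔP · A = 1810 × 20.35 = 36840 N.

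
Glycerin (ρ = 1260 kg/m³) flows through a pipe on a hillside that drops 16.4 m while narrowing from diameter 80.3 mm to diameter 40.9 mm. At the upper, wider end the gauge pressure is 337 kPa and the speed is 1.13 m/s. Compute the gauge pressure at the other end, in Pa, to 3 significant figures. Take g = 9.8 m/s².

P₂ ≈ 528000 Pa

Continuity gives A₁v₁ = A₂v₂, so v₂ = (50.6 cm²)/(13.1 cm²) × 1.13 m/s = 4.36 m/s.
Energy conservation along the streamline gives P₂ = P₁ − ½ρ(v₂² − v₁²) − ρg(h₂ − h₁).
P₂ = 337000 + ½·1260·(1.13² − 4.36²) − 1260·9.8·(−16.4) = 337000 + (-11100) − (-203000) = 528000 Pa.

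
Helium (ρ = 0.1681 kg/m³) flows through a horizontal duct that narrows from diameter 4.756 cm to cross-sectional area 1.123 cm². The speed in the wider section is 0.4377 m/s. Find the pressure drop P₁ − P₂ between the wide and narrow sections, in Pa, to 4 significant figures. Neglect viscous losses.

ΔP ≈ 4.014 Pa

By continuity, v₂ = v₁·A₁/A₂ = 0.4377·(17.77/1.123) = 6.924 m/s.
Along the horizontal streamline, P + ½ρv² is constant.
P₁ − P₂ = ½·0.1681·(6.924² − 0.4377²) = ½·0.1681·47.75 = 4.014 Pa.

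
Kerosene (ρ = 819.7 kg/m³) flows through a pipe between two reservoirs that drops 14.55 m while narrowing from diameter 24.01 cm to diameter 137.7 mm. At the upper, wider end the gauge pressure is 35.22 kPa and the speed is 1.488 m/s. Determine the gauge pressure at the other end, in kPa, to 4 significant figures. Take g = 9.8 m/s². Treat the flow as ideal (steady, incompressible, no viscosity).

144.6 kPa

The volume flow rate is constant, so v₂ = (A₁/A₂)v₁ = (452.8/148.9)·1.488 = 4.524 m/s.
Bernoulli: P₁ + ½ρv₁² + ρg h₁ = P₂ + ½ρv₂² + ρg h₂, so P₂ = P₁ + ½ρ(v₁² − v₂²) − ρg(h₂ − h₁).
P₂ = 35220 + ½·819.7·(1.488² − 4.524²) − 819.7·9.8·(−14.55) = 35220 + (-7481) − (-116900) = 144600 Pa.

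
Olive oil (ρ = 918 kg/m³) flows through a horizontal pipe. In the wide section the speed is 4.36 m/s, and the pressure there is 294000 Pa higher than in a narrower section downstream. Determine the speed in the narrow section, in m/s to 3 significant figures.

v₂ = 25.7 m/s

Along the level pipe P + ½ρv² is conserved, hence v₂² = v₁² + 2(P₁ − P₂)/ρ.
v₂ = √(4.36² + 2·294000/918) = √(19.0 + 641) = 25.7 m/s.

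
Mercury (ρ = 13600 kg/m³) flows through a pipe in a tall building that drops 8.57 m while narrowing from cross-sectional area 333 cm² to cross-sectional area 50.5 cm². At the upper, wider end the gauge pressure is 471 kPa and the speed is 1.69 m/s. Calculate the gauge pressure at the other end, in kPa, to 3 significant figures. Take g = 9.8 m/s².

The volume flow rate is constant, so v₂ = (A₁/A₂)v₁ = (333/50.5)·1.69 = 11.1 m/s.
Applying Bernoulli between the two ends and solving for P₂: P₂ = P₁ + ½ρ(v₁² − v₂²) − ρgΔh.
P₂ = 471000 + ½·13600·(1.69² − 11.1²) − 13600·9.8·(−8.57) = 471000 + (-825000) − (-1140000) = 788000 Pa.

P₂ ≈ 788 kPa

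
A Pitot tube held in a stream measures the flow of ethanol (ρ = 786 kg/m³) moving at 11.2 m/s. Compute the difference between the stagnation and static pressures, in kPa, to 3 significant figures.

Bernoulli between the free stream and the stagnation point: ½ρv² = P_stag − P_static.
ΔP = ½·786·11.2² = 49300 Pa.

ΔP ≈ 49.3 kPa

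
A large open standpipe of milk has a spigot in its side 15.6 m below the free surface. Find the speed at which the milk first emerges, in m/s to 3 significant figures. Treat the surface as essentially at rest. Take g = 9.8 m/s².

With the surface at rest and both surface and jet at atmospheric pressure, Bernoulli gives ρg h = ½ρv², so v = √(2gh) = √(2·9.8·15.6) = 17.5 m/s.

v ≈ 17.5 m/s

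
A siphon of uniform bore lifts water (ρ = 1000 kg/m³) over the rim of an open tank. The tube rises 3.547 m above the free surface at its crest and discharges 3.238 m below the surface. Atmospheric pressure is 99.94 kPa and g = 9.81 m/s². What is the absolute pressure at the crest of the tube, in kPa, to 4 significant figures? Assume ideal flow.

P_top ≈ 33.38 kPa

The outlet speed comes from Torricelli: v = √(2g·3.238) = 7.971 m/s.
With constant cross-section the crest speed equals v; applying Bernoulli from the surface up to the crest, P_top = P_atm − ½ρv² − ρg·h_top.
P_top = 99940 − ½·1000·7.971² − 1000·9.81·3.547 = 33380 Pa.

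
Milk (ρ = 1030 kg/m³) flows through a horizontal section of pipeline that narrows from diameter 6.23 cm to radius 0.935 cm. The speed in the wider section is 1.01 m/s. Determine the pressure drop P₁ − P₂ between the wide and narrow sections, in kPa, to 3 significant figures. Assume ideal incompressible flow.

Mass conservation (A₁v₁ = A₂v₂) gives v₂ = 1.01 × 30.5/2.75 = 11.2 m/s.
The pipe is horizontal, so Bernoulli reduces to P₁ + ½ρv₁² = P₂ + ½ρv₂².
P₁ − P₂ = ½·1030·(11.2² − 1.01²) = ½·1030·125 = 64200 Pa.

64.2 kPa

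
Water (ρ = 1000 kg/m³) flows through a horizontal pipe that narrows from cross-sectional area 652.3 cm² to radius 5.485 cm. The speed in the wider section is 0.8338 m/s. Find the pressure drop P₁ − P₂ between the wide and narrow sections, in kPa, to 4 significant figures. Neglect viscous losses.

The volume flow rate is constant, so v₂ = (A₁/A₂)v₁ = (652.3/94.52)·0.8338 = 5.754 m/s.
Bernoulli (h₁ = h₂): P₁ − P₂ = ½ρ(v₂² − v₁²).
P₁ − P₂ = ½·1000·(5.754² − 0.8338²) = ½·1000·32.42 = 16210 Pa.

ΔP ≈ 16.21 kPa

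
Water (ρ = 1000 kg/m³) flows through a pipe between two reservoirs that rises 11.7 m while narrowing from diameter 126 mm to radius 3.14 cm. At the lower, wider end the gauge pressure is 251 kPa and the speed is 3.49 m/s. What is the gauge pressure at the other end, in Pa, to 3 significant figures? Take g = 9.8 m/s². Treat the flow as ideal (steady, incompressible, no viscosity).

43700 Pa

Continuity gives A₁v₁ = A₂v₂, so v₂ = (125 cm²)/(31.0 cm²) × 3.49 m/s = 14.0 m/s.
Applying Bernoulli between the two ends and solving for P₂: P₂ = P₁ + ½ρ(v₁² − v₂²) − ρgΔh.
P₂ = 251000 + ½·1000·(3.49² − 14.0²) − 1000·9.8·(+11.7) = 251000 + (-92600) − (115000) = 43700 Pa.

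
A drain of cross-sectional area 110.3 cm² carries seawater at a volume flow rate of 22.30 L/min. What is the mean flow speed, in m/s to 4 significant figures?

v ≈ 0.03370 m/s

Q = 22.30 L/min = 0.0003717 m³/s.
v = Q/A = 0.0003717 / 0.01103 = 0.03370 m/s.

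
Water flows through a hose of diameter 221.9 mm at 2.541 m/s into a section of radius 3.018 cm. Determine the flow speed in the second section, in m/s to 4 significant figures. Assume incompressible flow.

v₂ ≈ 34.34 m/s

Mass conservation (A₁v₁ = A₂v₂) gives v₂ = 2.541 × 386.7/28.61 = 34.34 m/s.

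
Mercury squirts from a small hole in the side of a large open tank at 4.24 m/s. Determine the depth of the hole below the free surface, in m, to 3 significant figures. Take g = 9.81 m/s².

Inverting v = √(2gh) gives h = v² / 2g.
h = 4.24²/(2·9.81) = 18.0/19.62 = 0.916 m.

h ≈ 0.916 m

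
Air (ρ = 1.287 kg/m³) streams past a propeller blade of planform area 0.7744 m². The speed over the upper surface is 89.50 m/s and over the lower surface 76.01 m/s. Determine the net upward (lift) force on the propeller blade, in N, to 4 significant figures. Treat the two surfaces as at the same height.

With equal heights on the two surfaces, Bernoulli gives P_lower − P_upper = ½ρ(v_upper² − v_lower²).
ΔP = ½·1.287·(89.50² − 76.01²) = 1437 Pa.
Lift = ΔP · A = 1437 × 0.7744 = 1113 N.

1113 N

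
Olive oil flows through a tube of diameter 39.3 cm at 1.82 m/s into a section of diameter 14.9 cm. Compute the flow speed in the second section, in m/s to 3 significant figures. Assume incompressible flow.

By continuity, v₂ = v₁·A₁/A₂ = 1.82·(1210/174) = 12.7 m/s.

v₂ ≈ 12.7 m/s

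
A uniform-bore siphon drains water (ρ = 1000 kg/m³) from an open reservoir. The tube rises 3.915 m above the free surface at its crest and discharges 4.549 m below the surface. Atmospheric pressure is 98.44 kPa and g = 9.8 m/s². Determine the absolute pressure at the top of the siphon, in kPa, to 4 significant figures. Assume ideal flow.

P_top = 15.49 kPa

Bernoulli surface→outlet gives ½v² = g·h_out, so v = √(2·9.8·4.549) = 9.442 m/s.
Continuity keeps v the same throughout the tube; from surface to crest, P_atm + 0 = P_top + ½ρv² + ρg·h_top.
P_top = 98440 − ½·1000·9.442² − 1000·9.8·3.915 = 15490 Pa.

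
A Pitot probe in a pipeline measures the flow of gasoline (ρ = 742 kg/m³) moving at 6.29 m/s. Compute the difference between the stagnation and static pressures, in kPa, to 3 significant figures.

14.7 kPa

At the stagnation point the flow is brought to rest, so Bernoulli gives P_stag − P_static = ½ρv².
ΔP = ½·742·6.29² = 14700 Pa.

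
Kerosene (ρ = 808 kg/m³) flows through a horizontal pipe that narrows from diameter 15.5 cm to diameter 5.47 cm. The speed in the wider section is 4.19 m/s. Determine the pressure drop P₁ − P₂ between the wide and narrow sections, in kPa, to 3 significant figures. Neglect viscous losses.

ΔP = 450 kPa

Continuity gives A₁v₁ = A₂v₂, so v₂ = (189 cm²)/(23.5 cm²) × 4.19 m/s = 33.6 m/s.
The pipe is horizontal, so Bernoulli reduces to P₁ + ½ρv₁² = P₂ + ½ρv₂².
P₁ − P₂ = ½·808·(33.6² − 4.19²) = ½·808·1110 = 450000 Pa.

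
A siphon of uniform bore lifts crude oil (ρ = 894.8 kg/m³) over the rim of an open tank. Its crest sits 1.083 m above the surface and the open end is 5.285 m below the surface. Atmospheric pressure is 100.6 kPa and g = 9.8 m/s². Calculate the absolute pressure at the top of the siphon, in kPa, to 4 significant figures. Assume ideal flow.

From the surface to the outlet (both open to atmosphere, surface at rest): v = √(2g·h_out) = √(2·9.8·5.285) = 10.18 m/s.
With constant cross-section the crest speed equals v; applying Bernoulli from the surface up to the crest, P_top = P_atm − ½ρv² − ρg·h_top.
P_top = 100600 − ½·894.8·10.18² − 894.8·9.8·1.083 = 44760 Pa.

44.76 kPa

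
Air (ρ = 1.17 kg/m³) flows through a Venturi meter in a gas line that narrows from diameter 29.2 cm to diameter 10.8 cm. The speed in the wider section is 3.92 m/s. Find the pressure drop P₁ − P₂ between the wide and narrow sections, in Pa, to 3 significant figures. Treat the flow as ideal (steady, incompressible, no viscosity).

By continuity, v₂ = v₁·A₁/A₂ = 3.92·(670/91.6) = 28.7 m/s.
Along the horizontal streamline, P + ½ρv² is constant.
P₁ − P₂ = ½·1.17·(28.7² − 3.92²) = ½·1.17·806 = 471 Pa.

ΔP ≈ 471 Pa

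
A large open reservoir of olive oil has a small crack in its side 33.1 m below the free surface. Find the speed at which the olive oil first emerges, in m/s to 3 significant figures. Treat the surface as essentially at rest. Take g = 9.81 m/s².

The surface is effectively still and both ends are open, so ½v² = gh and v = √(2·9.81·33.1) = 25.5 m/s.

25.5 m/s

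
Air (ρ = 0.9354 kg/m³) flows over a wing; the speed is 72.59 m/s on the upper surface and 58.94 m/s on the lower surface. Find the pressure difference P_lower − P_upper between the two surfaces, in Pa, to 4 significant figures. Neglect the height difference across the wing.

ΔP = 839.7 Pa

Bernoulli (same height): P_lower − P_upper = ½ρ(v_upper² − v_lower²).
ΔP = ½·0.9354·(72.59² − 58.94²) = 839.7 Pa.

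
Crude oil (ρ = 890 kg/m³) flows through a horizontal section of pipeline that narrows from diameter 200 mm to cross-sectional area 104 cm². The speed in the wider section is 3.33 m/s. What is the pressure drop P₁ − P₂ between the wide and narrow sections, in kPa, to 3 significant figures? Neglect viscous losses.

The volume flow rate is constant, so v₂ = (A₁/A₂)v₁ = (314/104)·3.33 = 10.1 m/s.
Along the horizontal streamline, P + ½ρv² is constant.
P₁ − P₂ = ½·890·(10.1² − 3.33²) = ½·890·90.1 = 40100 Pa.

ΔP ≈ 40.1 kPa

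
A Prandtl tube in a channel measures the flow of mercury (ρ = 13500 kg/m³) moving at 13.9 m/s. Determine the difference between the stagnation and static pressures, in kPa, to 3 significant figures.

At the stagnation point the flow is brought to rest, so Bernoulli gives P_stag − P_static = ½ρv².
ΔP = ½·13500·13.9² = 1300000 Pa.

ΔP = 1300 kPa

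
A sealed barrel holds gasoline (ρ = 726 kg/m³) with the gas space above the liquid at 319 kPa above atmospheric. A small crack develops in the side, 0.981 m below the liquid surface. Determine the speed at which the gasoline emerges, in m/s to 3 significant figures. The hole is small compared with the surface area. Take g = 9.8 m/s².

v = 30.0 m/s

Take point 1 at the surface (v₁ ≈ 0) and point 2 at the hole (at atmospheric pressure). Bernoulli: P₁ + ρg h = P_atm + ½ρv₂².
With P₁ − P_atm = 319000 Pa, v₂ = √(2gh + 2ΔP/ρ) = √(2·9.8·0.981 + 2·319000/726) = 30.0 m/s.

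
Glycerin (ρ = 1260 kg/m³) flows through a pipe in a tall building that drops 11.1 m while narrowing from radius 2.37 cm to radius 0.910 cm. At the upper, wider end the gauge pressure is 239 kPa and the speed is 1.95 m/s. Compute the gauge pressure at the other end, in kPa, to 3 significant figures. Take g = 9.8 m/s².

268 kPa

By continuity, v₂ = v₁·A₁/A₂ = 1.95·(17.6/2.60) = 13.2 m/s.
Energy conservation along the streamline gives P₂ = P₁ − ½ρ(v₂² − v₁²) − ρg(h₂ − h₁).
P₂ = 239000 + ½·1260·(1.95² − 13.2²) − 1260·9.8·(−11.1) = 239000 + (-108000) − (-137000) = 268000 Pa.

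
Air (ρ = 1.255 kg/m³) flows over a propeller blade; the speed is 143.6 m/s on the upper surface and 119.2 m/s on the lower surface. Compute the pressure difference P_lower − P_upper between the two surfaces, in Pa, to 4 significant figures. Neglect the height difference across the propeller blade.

The pressure is lower where the speed is higher: ΔP = ½ρ(v_up² − v_low²).
ΔP = ½·1.255·(143.6² − 119.2²) = 4024 Pa.

4024 Pa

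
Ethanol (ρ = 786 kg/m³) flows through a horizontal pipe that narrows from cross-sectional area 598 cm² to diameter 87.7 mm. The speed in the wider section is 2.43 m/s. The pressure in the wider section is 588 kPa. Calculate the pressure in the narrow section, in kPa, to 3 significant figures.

Mass conservation (A₁v₁ = A₂v₂) gives v₂ = 2.43 × 598/60.4 = 24.1 m/s.
The pipe is horizontal, so Bernoulli reduces to P₁ + ½ρv₁² = P₂ + ½ρv₂².
P₂ = P₁ − ½ρ(v₂² − v₁²) = 588000 − ½·786·(24.1² − 2.43²) = 588000 − 225000 = 363000 Pa.

P₂ = 363 kPa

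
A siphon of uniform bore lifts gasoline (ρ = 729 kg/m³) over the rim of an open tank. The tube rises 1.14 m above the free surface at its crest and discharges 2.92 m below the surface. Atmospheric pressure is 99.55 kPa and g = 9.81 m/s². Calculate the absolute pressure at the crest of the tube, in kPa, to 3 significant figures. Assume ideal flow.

From the surface to the outlet (both open to atmosphere, surface at rest): v = √(2g·h_out) = √(2·9.81·2.92) = 7.57 m/s.
Continuity keeps v the same throughout the tube; from surface to crest, P_atm + 0 = P_top + ½ρv² + ρg·h_top.
P_top = 99550 − ½·729·7.57² − 729·9.81·1.14 = 70500 Pa.

70.5 kPa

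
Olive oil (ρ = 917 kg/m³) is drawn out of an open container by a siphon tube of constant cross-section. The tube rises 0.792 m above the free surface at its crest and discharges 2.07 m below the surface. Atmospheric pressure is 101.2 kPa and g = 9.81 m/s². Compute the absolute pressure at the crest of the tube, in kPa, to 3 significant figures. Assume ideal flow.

Bernoulli surface→outlet gives ½v² = g·h_out, so v = √(2·9.81·2.07) = 6.37 m/s.
Continuity keeps v the same throughout the tube; from surface to crest, P_atm + 0 = P_top + ½ρv² + ρg·h_top.
P_top = 101200 − ½·917·6.37² − 917·9.81·0.792 = 75500 Pa.

P_top ≈ 75.5 kPa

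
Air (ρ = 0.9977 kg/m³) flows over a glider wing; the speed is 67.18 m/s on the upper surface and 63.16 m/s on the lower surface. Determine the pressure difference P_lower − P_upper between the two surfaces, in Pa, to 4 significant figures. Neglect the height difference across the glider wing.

261.4 Pa

Bernoulli (same height): P_lower − P_upper = ½ρ(v_upper² − v_lower²).
ΔP = ½·0.9977·(67.18² − 63.16²) = 261.4 Pa.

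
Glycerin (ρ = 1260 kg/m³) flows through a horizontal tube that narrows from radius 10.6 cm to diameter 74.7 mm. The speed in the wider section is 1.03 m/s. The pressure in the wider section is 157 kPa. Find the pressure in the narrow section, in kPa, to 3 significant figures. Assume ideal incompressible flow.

Continuity gives A₁v₁ = A₂v₂, so v₂ = (353 cm²)/(43.8 cm²) × 1.03 m/s = 8.30 m/s.
With no height change, Bernoulli's equation is P₁ + ½ρv₁² = P₂ + ½ρv₂².
P₂ = P₁ − ½ρ(v₂² − v₁²) = 157000 − ½·1260·(8.30² − 1.03²) = 157000 − 42700 = 114000 Pa.

P₂ ≈ 114 kPa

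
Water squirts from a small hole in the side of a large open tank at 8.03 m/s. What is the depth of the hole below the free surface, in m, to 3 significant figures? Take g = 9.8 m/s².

Inverting v = √(2gh) gives h = v² / 2g.
h = 8.03²/(2·9.8) = 64.5/19.60 = 3.29 m.

h = 3.29 m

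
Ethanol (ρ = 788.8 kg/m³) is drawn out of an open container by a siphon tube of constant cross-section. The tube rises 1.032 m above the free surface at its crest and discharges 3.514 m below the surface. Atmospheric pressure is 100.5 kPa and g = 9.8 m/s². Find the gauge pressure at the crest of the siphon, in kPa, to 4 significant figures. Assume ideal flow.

Bernoulli surface→outlet gives ½v² = g·h_out, so v = √(2·9.8·3.514) = 8.299 m/s.
Continuity keeps v the same throughout the tube; from surface to crest, P_atm + 0 = P_top + ½ρv² + ρg·h_top.
P_top = 100500 − ½·788.8·8.299² − 788.8·9.8·1.032 = 65360 Pa. So P_gauge = P_top − P_atm = -35140 Pa.

P_gauge = -35.14 kPa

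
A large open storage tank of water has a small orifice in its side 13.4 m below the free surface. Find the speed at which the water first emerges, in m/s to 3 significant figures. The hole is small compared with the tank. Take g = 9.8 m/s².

16.2 m/s

With the surface at rest and both surface and jet at atmospheric pressure, Bernoulli gives ρg h = ½ρv², so v = √(2gh) = √(2·9.8·13.4) = 16.2 m/s.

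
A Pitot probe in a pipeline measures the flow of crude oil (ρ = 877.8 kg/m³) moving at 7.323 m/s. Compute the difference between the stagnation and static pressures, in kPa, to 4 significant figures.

At the stagnation point the flow is brought to rest, so Bernoulli gives P_stag − P_static = ½ρv².
ΔP = ½·877.8·7.323² = 23540 Pa.

23.54 kPa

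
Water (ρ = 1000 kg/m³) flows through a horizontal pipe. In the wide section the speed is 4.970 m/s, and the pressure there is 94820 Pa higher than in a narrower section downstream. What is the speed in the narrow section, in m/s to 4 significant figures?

v₂ ≈ 14.64 m/s

Along the level pipe P + ½ρv² is conserved, hence v₂² = v₁² + 2(P₁ − P₂)/ρ.
v₂ = √(4.970² + 2·94820/1000) = √(24.70 + 189.6) = 14.64 m/s.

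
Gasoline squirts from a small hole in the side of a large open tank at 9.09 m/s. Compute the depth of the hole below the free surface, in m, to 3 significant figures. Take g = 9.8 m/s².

Inverting v = √(2gh) gives h = v² / 2g.
h = 9.09²/(2·9.8) = 82.6/19.60 = 4.22 m.

h ≈ 4.22 m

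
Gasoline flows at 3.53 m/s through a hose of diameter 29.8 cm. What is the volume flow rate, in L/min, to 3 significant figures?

Q = A·v = 0.0697 m² × 3.53 m/s = 0.246 m³/s.
Converting: 0.246 m³/s × 60000 = 14800 L/min.

Q ≈ 14800 L/min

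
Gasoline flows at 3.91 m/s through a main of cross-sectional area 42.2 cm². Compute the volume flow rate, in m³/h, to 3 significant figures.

Q = A·v = 0.00422 m² × 3.91 m/s = 0.0165 m³/s.
Converting: 0.0165 m³/s × 3600 = 59.4 m³/h.

Q = 59.4 m³/h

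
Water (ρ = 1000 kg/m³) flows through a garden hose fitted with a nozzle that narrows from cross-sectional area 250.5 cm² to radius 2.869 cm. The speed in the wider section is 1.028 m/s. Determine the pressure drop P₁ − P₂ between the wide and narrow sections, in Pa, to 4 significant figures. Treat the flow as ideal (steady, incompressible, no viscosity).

49060 Pa

Mass conservation (A₁v₁ = A₂v₂) gives v₂ = 1.028 × 250.5/25.86 = 9.958 m/s.
With no height change, Bernoulli's equation is P₁ + ½ρv₁² = P₂ + ½ρv₂².
P₁ − P₂ = ½·1000·(9.958² − 1.028²) = ½·1000·98.11 = 49060 Pa.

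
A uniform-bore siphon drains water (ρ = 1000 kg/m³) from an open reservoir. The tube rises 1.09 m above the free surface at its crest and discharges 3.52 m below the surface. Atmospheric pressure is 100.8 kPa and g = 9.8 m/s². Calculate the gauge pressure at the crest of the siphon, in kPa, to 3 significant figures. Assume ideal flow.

The outlet speed comes from Torricelli: v = √(2g·3.52) = 8.31 m/s.
Continuity keeps v the same throughout the tube; from surface to crest, P_atm + 0 = P_top + ½ρv² + ρg·h_top.
P_top = 100800 − ½·1000·8.31² − 1000·9.8·1.09 = 55600 Pa. So P_gauge = P_top − P_atm = -45200 Pa.

P_gauge = -45.2 kPa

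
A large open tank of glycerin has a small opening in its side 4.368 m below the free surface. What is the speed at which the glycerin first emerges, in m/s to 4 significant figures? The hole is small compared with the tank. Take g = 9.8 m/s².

v ≈ 9.253 m/s

Torricelli's result v = √(2gh) gives v = √(2·9.8·4.368) = 9.253 m/s.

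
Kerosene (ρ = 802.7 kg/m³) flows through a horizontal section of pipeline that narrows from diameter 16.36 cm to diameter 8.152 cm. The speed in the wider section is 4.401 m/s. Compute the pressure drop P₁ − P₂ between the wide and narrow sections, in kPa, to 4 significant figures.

Mass conservation (A₁v₁ = A₂v₂) gives v₂ = 4.401 × 210.2/52.19 = 17.73 m/s.
Along the horizontal streamline, P + ½ρv² is constant.
P₁ − P₂ = ½·802.7·(17.73² − 4.401²) = ½·802.7·294.8 = 118300 Pa.

118.3 kPa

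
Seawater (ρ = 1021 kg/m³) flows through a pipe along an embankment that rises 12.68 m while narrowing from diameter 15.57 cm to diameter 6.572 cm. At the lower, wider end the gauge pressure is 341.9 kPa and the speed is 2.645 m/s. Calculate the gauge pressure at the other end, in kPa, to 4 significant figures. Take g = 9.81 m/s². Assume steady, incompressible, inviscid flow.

The volume flow rate is constant, so v₂ = (A₁/A₂)v₁ = (190.4/33.92)·2.645 = 14.85 m/s.
Bernoulli: P₁ + ½ρv₁² + ρg h₁ = P₂ + ½ρv₂² + ρg h₂, so P₂ = P₁ + ½ρ(v₁² − v₂²) − ρg(h₂ − h₁).
P₂ = 341900 + ½·1021·(2.645² − 14.85²) − 1021·9.81·(+12.68) = 341900 + (-108900) − (127000) = 106000 Pa.

P₂ ≈ 106.0 kPa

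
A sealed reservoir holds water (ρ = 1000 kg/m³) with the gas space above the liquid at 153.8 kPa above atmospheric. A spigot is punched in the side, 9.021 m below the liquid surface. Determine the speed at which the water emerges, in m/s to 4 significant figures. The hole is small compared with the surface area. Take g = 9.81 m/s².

v = 22.01 m/s

Take point 1 at the surface (v₁ ≈ 0) and point 2 at the hole (at atmospheric pressure). Bernoulli: P₁ + ρg h = P_atm + ½ρv₂².
With P₁ − P_atm = 153800 Pa, v₂ = √(2gh + 2ΔP/ρ) = √(2·9.81·9.021 + 2·153800/1000) = 22.01 m/s.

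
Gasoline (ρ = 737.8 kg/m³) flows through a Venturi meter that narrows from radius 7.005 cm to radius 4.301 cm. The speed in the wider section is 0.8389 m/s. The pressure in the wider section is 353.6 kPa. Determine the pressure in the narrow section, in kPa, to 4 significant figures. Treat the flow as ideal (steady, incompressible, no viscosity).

P₂ ≈ 352.0 kPa

Continuity gives A₁v₁ = A₂v₂, so v₂ = (154.2 cm²)/(58.12 cm²) × 0.8389 m/s = 2.225 m/s.
The pipe is horizontal, so Bernoulli reduces to P₁ + ½ρv₁² = P₂ + ½ρv₂².
P₂ = P₁ − ½ρ(v₂² − v₁²) = 353600 − ½·737.8·(2.225² − 0.8389²) = 353600 − 1567 = 352000 Pa.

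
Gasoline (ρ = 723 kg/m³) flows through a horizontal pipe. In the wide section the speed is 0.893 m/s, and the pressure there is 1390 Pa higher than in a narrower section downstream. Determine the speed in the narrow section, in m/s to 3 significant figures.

v₂ = 2.15 m/s

Horizontal Bernoulli: P₁ + ½ρv₁² = P₂ + ½ρv₂², so v₂² = v₁² + 2(P₁ − P₂)/ρ.
v₂ = √(0.893² + 2·1390/723) = √(0.797 + 3.85) = 2.15 m/s.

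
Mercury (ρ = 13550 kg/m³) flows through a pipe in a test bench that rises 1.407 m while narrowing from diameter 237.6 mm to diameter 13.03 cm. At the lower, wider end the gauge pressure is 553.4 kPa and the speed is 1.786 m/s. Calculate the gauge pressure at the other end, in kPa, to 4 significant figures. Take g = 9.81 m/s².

149.0 kPa

The volume flow rate is constant, so v₂ = (A₁/A₂)v₁ = (443.4/133.3)·1.786 = 5.939 m/s.
Energy conservation along the streamline gives P₂ = P₁ − ½ρ(v₂² − v₁²) − ρg(h₂ − h₁).
P₂ = 553400 + ½·13550·(1.786² − 5.939²) − 13550·9.81·(+1.407) = 553400 + (-217300) − (187000) = 149000 Pa.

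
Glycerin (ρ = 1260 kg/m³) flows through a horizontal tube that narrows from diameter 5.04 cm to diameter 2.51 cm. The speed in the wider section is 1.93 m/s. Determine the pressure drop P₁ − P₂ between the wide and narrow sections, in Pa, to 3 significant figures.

35800 Pa

By continuity, v₂ = v₁·A₁/A₂ = 1.93·(20.0/4.95) = 7.78 m/s.
With no height change, Bernoulli's equation is P₁ + ½ρv₁² = P₂ + ½ρv₂².
P₁ − P₂ = ½·1260·(7.78² − 1.93²) = ½·1260·56.8 = 35800 Pa.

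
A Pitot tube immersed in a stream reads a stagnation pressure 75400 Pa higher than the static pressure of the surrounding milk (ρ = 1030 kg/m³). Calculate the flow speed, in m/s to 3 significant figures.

Bernoulli between the free stream and the stagnation point: ½ρv² = P_stag − P_static.
v = √(2ΔP/ρ) = √(2·75400/1030) = 12.1 m/s.

v = 12.1 m/s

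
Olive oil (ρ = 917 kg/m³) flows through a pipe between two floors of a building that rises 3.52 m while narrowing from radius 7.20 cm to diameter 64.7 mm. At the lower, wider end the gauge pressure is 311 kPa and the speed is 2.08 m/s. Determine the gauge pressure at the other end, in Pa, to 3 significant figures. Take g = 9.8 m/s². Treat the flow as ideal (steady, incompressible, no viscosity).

P₂ ≈ 233000 Pa

The volume flow rate is constant, so v₂ = (A₁/A₂)v₁ = (163/32.9)·2.08 = 10.3 m/s.
Applying Bernoulli between the two ends and solving for P₂: P₂ = P₁ + ½ρ(v₁² − v₂²) − ρgΔh.
P₂ = 311000 + ½·917·(2.08² − 10.3²) − 917·9.8·(+3.52) = 311000 + (-46700) − (31600) = 233000 Pa.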